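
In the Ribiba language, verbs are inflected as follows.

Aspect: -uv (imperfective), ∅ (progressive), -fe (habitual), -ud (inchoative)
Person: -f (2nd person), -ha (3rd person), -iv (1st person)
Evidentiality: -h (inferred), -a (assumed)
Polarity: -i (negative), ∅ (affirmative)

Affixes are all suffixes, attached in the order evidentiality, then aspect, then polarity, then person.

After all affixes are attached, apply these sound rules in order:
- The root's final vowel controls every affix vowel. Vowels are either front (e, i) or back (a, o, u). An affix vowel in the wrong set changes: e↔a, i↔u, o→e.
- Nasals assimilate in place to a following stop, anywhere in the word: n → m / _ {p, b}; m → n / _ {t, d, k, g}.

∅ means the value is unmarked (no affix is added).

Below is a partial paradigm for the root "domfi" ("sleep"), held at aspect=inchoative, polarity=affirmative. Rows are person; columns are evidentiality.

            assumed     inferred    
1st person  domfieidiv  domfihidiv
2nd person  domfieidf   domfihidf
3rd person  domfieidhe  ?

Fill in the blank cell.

Attach evidentiality inferred -h → domfih.
Attach aspect inchoative -ud → domfihud.
polarity = affirmative: zero marking, form stays domfihud.
Attach person 3rd person -ha → domfihudha.
Apply vowel harmony: domfihudha → domfihidhe.
Nasal assimilation: no change.

domfihidhe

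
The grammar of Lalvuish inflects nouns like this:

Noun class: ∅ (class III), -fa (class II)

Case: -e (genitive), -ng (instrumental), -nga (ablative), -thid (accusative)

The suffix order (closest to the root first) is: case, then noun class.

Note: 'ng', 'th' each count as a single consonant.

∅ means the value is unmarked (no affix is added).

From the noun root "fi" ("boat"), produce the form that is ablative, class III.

finga

Attach case ablative -nga → finga.
noun class = class III: zero marking, form stays finga.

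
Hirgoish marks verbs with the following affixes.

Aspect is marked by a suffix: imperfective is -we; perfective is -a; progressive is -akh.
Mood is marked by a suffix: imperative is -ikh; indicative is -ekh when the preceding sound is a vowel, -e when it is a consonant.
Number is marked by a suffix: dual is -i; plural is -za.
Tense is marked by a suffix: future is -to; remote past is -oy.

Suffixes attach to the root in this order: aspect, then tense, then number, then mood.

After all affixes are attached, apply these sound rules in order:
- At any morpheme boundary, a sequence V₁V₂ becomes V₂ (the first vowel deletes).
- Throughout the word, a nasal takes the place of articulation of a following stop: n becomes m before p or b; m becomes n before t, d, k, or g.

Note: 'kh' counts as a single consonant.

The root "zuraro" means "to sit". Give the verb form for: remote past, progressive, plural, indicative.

Attach aspect progressive -akh → zuraroakh.
Attach tense remote past -oy → zuraroakhoy.
Attach number plural -za → zuraroakhoyza.
Attach mood indicative -ekh (after vowel 'a') → zuraroakhoyzaekh.
Apply vowel deletion: zuraroakhoyzaekh → zurarakhoyzekh.
Nasal assimilation: no change.

zurarakhoyzekh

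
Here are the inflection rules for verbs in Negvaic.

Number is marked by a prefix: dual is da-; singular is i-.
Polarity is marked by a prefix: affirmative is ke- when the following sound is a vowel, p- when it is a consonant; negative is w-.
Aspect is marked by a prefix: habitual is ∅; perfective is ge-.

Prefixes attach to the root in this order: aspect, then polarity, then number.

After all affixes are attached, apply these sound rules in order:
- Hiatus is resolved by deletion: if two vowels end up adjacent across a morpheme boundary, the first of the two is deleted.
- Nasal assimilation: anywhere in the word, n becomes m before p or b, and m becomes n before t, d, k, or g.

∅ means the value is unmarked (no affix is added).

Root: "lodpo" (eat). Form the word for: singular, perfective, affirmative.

ipgelodpo

Attach aspect perfective ge- → gelodpo.
Attach polarity affirmative p- (before consonant 'g') → pgelodpo.
Attach number singular i- → ipgelodpo.
Vowel deletion: no change.
Nasal assimilation: no change.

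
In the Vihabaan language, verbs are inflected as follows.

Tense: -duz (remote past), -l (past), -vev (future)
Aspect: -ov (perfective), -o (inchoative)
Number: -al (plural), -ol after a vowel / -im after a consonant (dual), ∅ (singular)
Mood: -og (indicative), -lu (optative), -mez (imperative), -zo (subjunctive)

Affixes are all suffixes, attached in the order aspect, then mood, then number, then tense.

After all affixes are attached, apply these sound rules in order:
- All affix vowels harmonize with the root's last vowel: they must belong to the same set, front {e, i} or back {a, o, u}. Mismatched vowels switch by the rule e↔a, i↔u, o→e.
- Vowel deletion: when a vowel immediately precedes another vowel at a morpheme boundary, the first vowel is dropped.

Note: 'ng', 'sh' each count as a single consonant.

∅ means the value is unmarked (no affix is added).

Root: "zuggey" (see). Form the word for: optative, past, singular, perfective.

Attach aspect perfective -ov → zuggeyov.
Attach mood optative -lu → zuggeyovlu.
number = singular: zero marking, form stays zuggeyovlu.
Attach tense past -l → zuggeyovlul.
Apply vowel harmony: zuggeyovlul → zuggeyevlil.
Vowel deletion: no change.

zuggeyevlil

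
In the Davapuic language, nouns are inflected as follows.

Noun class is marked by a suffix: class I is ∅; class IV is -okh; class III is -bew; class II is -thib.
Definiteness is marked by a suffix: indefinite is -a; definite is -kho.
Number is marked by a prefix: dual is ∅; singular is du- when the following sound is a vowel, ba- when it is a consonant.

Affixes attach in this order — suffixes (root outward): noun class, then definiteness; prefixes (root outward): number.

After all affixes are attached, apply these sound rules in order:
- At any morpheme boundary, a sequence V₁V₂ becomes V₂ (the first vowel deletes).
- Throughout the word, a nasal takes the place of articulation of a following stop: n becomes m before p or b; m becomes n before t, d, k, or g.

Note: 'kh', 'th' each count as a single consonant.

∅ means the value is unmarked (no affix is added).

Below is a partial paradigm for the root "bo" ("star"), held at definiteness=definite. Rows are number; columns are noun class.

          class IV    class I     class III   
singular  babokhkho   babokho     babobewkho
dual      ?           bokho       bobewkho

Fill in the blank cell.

bokhkho

Attach noun class class IV -okh → bookh.
Attach definiteness definite -kho → bookhkho.
number = dual: zero marking, form stays bookhkho.
Apply vowel deletion: bookhkho → bokhkho.
Nasal assimilation: no change.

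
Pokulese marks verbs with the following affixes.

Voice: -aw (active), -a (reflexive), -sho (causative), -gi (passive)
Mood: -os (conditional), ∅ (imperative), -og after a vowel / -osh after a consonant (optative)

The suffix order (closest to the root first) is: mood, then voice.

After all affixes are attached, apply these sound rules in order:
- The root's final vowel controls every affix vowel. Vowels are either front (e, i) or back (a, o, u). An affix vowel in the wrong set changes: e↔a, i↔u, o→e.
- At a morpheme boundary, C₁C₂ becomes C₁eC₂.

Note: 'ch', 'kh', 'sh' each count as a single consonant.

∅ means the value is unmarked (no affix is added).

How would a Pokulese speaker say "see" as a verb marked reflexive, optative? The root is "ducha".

Attach mood optative -og (after vowel 'a') → duchaog.
Attach voice reflexive -a → duchaoga.
Vowel harmony: no change.
Epenthesis: no change.

duchaoga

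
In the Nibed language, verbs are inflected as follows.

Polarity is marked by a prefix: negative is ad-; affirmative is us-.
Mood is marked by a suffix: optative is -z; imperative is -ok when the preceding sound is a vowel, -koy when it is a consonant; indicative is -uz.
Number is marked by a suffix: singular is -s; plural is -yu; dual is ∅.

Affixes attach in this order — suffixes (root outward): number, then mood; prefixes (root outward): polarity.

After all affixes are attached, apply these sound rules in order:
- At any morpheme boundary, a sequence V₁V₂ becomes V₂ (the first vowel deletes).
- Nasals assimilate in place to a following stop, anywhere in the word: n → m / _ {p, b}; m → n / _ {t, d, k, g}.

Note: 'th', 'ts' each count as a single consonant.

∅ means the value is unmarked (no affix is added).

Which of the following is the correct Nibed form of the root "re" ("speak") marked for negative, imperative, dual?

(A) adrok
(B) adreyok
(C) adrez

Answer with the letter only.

A

Attach polarity negative ad- → adre.
number = dual: zero marking, form stays adre.
Attach mood imperative -ok (after vowel 'e') → adreok.
Apply vowel deletion: adreok → adrok.
Nasal assimilation: no change.
So the correct form is adrok, option (A).
(C) adrez is wrong: it uses optative instead of imperative for mood.
(B) adreyok is wrong: it uses plural instead of dual for number.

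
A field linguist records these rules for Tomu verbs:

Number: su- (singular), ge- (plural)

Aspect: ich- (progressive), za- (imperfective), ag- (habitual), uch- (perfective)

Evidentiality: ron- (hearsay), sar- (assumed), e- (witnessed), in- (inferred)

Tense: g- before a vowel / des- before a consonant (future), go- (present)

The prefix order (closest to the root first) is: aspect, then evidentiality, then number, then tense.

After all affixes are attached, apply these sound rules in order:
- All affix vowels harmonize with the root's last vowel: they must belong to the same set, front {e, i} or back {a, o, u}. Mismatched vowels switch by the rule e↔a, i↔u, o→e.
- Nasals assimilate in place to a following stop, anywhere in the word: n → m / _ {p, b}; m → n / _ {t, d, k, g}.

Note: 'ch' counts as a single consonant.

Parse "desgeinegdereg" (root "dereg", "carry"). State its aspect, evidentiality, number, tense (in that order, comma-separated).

Segment: des-ge-in-ag-dereg.
aspect: ag- → habitual.
evidentiality: in- → inferred.
number: ge- → plural.
tense: g/des- → future.

habitual, inferred, plural, future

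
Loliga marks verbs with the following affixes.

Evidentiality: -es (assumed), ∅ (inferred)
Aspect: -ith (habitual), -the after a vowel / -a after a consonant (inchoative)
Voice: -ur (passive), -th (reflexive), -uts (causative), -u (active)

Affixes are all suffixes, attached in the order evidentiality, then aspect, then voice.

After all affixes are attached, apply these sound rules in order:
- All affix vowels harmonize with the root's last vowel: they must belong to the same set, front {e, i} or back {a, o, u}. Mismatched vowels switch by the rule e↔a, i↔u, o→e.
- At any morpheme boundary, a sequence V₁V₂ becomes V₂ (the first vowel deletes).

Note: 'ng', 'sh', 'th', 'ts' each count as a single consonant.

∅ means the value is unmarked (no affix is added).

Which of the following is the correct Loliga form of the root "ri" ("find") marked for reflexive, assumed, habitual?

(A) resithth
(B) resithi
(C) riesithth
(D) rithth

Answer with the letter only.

A

Attach evidentiality assumed -es → ries.
Attach aspect habitual -ith → riesith.
Attach voice reflexive -th → riesithth.
Vowel harmony: no change.
Apply vowel deletion: riesithth → resithth.
So the correct form is resithth, option (A).
(D) rithth is wrong: it uses inferred instead of assumed for evidentiality.
(B) resithi is wrong: it uses active instead of reflexive for voice.
(C) riesithth is wrong: it fails to apply the sound rule(s).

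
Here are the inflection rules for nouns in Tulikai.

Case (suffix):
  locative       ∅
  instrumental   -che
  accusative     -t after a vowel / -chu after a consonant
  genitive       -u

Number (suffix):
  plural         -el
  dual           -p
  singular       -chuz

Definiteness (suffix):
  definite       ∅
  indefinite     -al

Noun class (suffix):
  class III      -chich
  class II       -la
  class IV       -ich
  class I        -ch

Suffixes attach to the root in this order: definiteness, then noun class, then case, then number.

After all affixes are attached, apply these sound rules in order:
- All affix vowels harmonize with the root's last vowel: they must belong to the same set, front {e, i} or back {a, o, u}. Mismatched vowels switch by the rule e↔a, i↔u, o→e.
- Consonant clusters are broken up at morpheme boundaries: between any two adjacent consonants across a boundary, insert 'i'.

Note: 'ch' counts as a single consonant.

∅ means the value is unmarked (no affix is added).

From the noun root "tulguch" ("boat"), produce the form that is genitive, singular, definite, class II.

definiteness = definite: zero marking, form stays tulguch.
Attach noun class class II -la → tulguchla.
Attach case genitive -u → tulguchlau.
Attach number singular -chuz → tulguchlauchuz.
Vowel harmony: no change.
Apply epenthesis: tulguchlauchuz → tulguchilauchuz.

tulguchilauchuz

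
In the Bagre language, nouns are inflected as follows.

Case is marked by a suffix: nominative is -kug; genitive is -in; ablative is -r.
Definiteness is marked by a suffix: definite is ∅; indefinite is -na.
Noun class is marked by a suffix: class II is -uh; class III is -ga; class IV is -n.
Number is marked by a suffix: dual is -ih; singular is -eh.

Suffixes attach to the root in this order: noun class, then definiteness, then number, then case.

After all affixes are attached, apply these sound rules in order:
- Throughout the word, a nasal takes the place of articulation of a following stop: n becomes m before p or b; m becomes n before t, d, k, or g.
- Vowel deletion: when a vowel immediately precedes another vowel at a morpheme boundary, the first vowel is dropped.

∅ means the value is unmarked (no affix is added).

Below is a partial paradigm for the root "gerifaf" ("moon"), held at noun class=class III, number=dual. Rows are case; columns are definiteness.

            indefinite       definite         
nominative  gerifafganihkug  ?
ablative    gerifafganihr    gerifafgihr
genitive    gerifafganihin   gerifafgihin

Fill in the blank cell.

gerifafgihkug

Attach noun class class III -ga → gerifafga.
definiteness = definite: zero marking, form stays gerifafga.
Attach number dual -ih → gerifafgaih.
Attach case nominative -kug → gerifafgaihkug.
Nasal assimilation: no change.
Apply vowel deletion: gerifafgaihkug → gerifafgihkug.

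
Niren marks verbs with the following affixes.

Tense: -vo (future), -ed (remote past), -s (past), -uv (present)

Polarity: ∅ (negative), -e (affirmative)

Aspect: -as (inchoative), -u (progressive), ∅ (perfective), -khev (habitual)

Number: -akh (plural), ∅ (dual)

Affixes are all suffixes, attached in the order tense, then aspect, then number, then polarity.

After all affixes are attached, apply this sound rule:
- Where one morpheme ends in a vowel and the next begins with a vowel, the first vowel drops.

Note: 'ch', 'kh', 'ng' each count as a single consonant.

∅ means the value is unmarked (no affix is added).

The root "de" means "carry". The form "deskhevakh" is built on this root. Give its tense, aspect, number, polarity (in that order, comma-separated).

past, habitual, plural, negative

Segment: de-s-khev-akh.
tense: -s → past.
aspect: -khev → habitual.
number: -akh → plural.
polarity: ∅ → negative.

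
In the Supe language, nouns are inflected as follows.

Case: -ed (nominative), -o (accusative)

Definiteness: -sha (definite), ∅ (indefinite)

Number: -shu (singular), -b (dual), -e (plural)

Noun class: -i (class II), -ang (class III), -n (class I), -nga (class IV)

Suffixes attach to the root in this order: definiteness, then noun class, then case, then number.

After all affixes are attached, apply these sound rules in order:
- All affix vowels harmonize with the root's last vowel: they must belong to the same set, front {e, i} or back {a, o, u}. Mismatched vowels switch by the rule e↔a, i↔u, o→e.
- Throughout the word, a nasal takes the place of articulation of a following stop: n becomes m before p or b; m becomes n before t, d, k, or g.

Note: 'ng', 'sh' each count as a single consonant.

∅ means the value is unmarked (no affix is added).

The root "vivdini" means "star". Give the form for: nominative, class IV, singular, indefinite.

vivdiningeedshi

definiteness = indefinite: zero marking, form stays vivdini.
Attach noun class class IV -nga → vivdininga.
Attach case nominative -ed → vivdiningaed.
Attach number singular -shu → vivdiningaedshu.
Apply vowel harmony: vivdiningaedshu → vivdiningeedshi.
Nasal assimilation: no change.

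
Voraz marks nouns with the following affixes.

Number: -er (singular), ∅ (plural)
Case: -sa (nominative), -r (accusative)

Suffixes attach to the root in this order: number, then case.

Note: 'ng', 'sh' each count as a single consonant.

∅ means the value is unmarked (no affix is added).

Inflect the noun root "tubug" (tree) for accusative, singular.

tubugerr

Attach number singular -er → tubuger.
Attach case accusative -r → tubugerr.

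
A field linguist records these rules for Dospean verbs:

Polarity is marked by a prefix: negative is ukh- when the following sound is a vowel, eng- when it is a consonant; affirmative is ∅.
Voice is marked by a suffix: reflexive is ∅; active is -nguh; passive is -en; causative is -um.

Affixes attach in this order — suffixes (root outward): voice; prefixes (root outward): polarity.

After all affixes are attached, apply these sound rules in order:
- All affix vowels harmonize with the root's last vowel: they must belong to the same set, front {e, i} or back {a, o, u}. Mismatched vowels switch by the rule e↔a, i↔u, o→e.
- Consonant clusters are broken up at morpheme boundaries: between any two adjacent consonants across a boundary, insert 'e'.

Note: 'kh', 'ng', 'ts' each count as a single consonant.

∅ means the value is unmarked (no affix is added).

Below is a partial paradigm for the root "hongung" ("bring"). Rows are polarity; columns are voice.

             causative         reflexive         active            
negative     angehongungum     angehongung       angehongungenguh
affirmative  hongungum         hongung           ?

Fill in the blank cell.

Attach voice active -nguh → hongungnguh.
polarity = affirmative: zero marking, form stays hongungnguh.
Vowel harmony: no change.
Apply epenthesis: hongungnguh → hongungenguh.

hongungenguh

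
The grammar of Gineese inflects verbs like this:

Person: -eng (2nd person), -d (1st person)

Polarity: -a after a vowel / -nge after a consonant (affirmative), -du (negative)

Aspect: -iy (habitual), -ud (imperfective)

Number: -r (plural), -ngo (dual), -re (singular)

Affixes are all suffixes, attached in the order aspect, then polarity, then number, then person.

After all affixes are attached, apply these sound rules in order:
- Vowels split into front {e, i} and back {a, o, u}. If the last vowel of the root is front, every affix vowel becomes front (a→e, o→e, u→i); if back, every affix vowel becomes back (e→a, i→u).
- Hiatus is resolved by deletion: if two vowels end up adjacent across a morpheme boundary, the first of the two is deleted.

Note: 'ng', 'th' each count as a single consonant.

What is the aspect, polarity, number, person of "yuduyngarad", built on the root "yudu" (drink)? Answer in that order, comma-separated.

Segment: yudu-iy-nge-re-d.
aspect: -iy → habitual.
polarity: -a/nge → affirmative.
number: -re → singular.
person: -d → 1st person.

habitual, affirmative, singular, 1st person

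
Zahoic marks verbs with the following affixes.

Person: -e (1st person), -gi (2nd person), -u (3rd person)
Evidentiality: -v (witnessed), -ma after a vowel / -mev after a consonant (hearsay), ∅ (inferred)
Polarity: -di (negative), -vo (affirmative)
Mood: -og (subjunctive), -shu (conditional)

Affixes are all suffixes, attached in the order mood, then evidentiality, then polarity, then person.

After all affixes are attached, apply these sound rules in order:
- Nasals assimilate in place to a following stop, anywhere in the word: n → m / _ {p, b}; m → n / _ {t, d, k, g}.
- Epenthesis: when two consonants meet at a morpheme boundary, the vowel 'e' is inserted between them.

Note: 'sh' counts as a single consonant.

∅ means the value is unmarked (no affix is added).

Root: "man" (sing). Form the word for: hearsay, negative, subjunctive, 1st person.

manogemevedie

Attach mood subjunctive -og → manog.
Attach evidentiality hearsay -mev (after consonant 'g') → manogmev.
Attach polarity negative -di → manogmevdi.
Attach person 1st person -e → manogmevdie.
Nasal assimilation: no change.
Apply epenthesis: manogmevdie → manogemevedie.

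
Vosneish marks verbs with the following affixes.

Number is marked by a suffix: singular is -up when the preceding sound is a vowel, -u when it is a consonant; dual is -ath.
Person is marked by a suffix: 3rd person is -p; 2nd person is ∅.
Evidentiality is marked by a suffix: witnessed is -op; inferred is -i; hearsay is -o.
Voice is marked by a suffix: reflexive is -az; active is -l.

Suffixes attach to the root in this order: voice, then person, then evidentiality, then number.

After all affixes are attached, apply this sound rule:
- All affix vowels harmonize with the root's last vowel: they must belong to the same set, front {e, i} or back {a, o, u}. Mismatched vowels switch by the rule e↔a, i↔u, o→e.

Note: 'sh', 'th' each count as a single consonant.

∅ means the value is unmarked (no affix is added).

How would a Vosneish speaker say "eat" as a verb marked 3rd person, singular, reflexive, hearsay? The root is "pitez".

pitezezpeip

Attach voice reflexive -az → pitezaz.
Attach person 3rd person -p → pitezazp.
Attach evidentiality hearsay -o → pitezazpo.
Attach number singular -up (after vowel 'o') → pitezazpoup.
Apply vowel harmony: pitezazpoup → pitezezpeip.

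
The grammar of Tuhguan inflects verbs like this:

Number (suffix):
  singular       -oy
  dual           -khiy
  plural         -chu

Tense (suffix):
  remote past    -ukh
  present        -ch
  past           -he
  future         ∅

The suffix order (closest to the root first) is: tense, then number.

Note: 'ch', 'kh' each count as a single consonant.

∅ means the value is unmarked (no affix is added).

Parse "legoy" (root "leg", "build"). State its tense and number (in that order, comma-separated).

Segment: leg-oy.
tense: ∅ → future.
number: -oy → singular.

future, singular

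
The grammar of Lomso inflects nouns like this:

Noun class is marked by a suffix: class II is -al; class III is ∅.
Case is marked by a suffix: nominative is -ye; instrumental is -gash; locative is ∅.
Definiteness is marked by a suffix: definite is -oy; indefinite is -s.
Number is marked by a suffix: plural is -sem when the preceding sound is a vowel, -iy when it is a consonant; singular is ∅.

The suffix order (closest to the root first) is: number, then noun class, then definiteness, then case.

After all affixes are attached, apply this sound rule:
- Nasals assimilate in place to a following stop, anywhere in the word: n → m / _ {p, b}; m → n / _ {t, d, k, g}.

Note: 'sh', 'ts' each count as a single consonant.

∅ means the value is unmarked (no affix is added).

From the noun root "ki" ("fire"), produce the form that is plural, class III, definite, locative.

Attach number plural -sem (after vowel 'i') → kisem.
noun class = class III: zero marking, form stays kisem.
Attach definiteness definite -oy → kisemoy.
case = locative: zero marking, form stays kisemoy.
Nasal assimilation: no change.

kisemoy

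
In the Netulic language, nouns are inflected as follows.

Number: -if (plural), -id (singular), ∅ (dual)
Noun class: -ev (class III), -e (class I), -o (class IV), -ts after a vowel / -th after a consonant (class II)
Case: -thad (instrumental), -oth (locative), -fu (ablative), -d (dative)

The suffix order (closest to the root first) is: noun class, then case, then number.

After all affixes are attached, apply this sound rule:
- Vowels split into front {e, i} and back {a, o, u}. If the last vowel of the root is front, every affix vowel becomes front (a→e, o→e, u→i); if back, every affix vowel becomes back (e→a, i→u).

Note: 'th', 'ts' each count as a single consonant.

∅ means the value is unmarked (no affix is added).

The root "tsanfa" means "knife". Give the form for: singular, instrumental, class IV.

Attach noun class class IV -o → tsanfao.
Attach case instrumental -thad → tsanfaothad.
Attach number singular -id → tsanfaothadid.
Apply vowel harmony: tsanfaothadid → tsanfaothadud.

tsanfaothadud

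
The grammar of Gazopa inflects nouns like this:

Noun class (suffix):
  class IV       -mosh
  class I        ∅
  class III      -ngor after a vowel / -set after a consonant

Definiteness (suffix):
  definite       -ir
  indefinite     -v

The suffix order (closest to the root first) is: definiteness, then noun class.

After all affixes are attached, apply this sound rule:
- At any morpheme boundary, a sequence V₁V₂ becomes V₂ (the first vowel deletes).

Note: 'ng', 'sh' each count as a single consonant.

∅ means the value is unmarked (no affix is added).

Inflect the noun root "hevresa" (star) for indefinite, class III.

Attach definiteness indefinite -v → hevresav.
Attach noun class class III -set (after consonant 'v') → hevresavset.
Vowel deletion: no change.

hevresavset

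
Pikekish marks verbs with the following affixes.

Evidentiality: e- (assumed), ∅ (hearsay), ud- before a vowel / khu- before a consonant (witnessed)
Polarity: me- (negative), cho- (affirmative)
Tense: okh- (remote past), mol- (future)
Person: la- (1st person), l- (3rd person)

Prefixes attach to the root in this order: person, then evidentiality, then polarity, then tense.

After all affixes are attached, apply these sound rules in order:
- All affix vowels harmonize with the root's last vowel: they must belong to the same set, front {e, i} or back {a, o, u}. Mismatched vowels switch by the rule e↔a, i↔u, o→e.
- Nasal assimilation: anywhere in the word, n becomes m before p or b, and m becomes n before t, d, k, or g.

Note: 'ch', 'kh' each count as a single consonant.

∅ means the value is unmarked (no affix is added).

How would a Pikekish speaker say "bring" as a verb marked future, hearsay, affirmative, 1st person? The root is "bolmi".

Attach person 1st person la- → labolmi.
evidentiality = hearsay: zero marking, form stays labolmi.
Attach polarity affirmative cho- → cholabolmi.
Attach tense future mol- → molcholabolmi.
Apply vowel harmony: molcholabolmi → melchelebolmi.
Nasal assimilation: no change.

melchelebolmi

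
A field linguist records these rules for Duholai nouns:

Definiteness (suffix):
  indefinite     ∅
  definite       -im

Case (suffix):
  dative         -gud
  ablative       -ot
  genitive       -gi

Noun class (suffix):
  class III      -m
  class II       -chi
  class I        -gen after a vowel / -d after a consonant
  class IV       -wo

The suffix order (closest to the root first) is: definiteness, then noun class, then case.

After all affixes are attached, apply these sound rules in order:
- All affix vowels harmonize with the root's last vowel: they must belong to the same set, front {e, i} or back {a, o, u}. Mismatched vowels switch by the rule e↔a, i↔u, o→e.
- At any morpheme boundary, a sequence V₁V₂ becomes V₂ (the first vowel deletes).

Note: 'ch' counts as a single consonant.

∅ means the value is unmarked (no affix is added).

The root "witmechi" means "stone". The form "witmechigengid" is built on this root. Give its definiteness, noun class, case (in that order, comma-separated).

Segment: witmechi-gen-gud.
definiteness: ∅ → indefinite.
noun class: -gen/d → class I.
case: -gud → dative.

indefinite, class I, dative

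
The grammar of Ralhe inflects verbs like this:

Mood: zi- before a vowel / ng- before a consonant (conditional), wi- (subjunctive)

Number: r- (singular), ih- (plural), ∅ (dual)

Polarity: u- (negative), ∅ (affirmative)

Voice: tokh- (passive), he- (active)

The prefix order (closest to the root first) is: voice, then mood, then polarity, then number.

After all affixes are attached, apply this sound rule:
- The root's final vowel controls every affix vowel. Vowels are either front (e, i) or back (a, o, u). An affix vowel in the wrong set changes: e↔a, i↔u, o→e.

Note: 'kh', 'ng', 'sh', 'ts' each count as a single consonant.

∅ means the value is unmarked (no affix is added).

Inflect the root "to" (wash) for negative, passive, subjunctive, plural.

Attach voice passive tokh- → tokhto.
Attach mood subjunctive wi- → witokhto.
Attach polarity negative u- → uwitokhto.
Attach number plural ih- → ihuwitokhto.
Apply vowel harmony: ihuwitokhto → uhuwutokhto.

uhuwutokhto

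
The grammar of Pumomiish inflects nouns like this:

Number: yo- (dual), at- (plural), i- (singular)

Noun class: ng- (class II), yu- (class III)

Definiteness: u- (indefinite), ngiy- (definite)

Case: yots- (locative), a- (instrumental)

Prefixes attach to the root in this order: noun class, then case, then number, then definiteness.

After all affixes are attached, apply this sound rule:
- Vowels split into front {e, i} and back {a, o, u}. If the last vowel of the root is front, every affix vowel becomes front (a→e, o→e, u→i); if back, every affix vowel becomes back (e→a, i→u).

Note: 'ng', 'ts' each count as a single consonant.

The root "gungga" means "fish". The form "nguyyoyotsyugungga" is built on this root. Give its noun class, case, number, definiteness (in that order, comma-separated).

Segment: ngiy-yo-yots-yu-gungga.
noun class: yu- → class III.
case: yots- → locative.
number: yo- → dual.
definiteness: ngiy- → definite.

class III, locative, dual, definite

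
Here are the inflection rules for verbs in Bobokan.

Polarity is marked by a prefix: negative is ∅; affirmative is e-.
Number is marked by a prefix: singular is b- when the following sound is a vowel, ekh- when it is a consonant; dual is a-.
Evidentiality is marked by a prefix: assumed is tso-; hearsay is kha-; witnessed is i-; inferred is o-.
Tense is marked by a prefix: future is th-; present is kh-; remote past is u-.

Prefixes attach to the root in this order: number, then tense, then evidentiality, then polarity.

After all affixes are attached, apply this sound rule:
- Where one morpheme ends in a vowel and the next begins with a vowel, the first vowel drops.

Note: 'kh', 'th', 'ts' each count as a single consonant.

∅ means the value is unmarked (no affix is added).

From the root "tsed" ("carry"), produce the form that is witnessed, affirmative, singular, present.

ikhekhtsed

Attach number singular ekh- (before consonant 'ts') → ekhtsed.
Attach tense present kh- → khekhtsed.
Attach evidentiality witnessed i- → ikhekhtsed.
Attach polarity affirmative e- → eikhekhtsed.
Apply vowel deletion: eikhekhtsed → ikhekhtsed.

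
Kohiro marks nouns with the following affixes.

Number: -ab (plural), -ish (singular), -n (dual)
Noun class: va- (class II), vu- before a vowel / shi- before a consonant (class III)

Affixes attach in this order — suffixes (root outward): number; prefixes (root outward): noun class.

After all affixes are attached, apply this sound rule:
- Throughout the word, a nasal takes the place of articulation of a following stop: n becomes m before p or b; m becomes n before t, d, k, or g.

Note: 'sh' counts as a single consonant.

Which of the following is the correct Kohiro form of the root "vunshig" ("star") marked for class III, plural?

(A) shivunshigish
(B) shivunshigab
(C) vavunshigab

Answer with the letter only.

Attach noun class class III shi- (before consonant 'v') → shivunshig.
Attach number plural -ab → shivunshigab.
Nasal assimilation: no change.
So the correct form is shivunshigab, option (B).
(C) vavunshigab is wrong: it uses class II instead of class III for noun class.
(A) shivunshigish is wrong: it uses singular instead of plural for number.

B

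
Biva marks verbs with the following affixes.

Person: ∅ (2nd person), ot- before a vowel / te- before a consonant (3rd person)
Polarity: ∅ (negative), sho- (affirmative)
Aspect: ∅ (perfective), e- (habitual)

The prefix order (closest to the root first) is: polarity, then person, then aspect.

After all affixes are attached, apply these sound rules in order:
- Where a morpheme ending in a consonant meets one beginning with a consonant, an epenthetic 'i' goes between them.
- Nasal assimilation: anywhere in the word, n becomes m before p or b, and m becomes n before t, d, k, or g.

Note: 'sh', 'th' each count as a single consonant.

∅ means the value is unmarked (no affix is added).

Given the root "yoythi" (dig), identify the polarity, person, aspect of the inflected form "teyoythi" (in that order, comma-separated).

negative, 3rd person, perfective

Segment: te-yoythi.
polarity: ∅ → negative.
person: ot/te- → 3rd person.
aspect: ∅ → perfective.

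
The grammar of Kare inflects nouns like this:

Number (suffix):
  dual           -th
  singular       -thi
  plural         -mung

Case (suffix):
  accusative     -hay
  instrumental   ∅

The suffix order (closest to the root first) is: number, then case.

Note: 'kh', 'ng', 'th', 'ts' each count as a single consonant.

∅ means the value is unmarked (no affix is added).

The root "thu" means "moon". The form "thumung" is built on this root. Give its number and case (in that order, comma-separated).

plural, instrumental

Segment: thu-mung.
number: -mung → plural.
case: ∅ → instrumental.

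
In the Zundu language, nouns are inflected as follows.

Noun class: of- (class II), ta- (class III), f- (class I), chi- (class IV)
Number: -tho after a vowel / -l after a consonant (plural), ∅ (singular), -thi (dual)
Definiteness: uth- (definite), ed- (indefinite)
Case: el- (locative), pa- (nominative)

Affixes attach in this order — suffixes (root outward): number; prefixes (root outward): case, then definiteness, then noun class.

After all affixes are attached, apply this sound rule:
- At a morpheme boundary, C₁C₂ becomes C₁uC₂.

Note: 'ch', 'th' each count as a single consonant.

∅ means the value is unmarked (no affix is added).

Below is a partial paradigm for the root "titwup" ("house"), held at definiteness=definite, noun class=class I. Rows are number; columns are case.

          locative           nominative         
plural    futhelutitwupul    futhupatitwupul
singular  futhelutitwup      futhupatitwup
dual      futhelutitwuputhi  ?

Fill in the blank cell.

Attach case nominative pa- → patitwup.
Attach definiteness definite uth- → uthpatitwup.
Attach number dual -thi → uthpatitwupthi.
Attach noun class class I f- → futhpatitwupthi.
Apply epenthesis: futhpatitwupthi → futhupatitwuputhi.

futhupatitwuputhi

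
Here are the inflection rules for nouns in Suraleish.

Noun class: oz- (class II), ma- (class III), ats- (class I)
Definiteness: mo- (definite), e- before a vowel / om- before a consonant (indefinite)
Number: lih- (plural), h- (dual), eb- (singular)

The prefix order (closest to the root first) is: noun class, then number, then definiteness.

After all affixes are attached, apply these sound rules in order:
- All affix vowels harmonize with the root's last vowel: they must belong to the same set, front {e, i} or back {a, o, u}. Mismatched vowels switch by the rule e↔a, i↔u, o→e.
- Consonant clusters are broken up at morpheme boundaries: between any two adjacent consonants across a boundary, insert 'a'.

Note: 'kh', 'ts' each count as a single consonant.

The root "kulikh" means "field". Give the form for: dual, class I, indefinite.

Attach noun class class I ats- → atskulikh.
Attach number dual h- → hatskulikh.
Attach definiteness indefinite om- (before consonant 'h') → omhatskulikh.
Apply vowel harmony: omhatskulikh → emhetskulikh.
Apply epenthesis: emhetskulikh → emahetsakulikh.

emahetsakulikh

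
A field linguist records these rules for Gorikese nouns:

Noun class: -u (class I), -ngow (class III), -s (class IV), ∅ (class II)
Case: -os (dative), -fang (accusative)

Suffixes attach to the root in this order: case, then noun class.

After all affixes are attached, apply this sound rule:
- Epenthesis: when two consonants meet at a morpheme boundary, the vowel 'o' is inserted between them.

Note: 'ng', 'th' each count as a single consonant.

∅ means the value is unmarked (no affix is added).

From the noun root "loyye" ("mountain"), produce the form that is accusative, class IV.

loyyefangos

Attach case accusative -fang → loyyefang.
Attach noun class class IV -s → loyyefangs.
Apply epenthesis: loyyefangs → loyyefangos.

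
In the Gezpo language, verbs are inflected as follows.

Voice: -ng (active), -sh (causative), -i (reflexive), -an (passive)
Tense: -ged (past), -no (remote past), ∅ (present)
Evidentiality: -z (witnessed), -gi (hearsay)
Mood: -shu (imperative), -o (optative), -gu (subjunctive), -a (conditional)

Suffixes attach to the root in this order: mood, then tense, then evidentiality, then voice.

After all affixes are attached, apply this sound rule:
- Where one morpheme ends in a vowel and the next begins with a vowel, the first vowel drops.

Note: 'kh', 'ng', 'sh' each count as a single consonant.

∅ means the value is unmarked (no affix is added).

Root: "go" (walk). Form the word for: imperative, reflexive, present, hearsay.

Attach mood imperative -shu → goshu.
tense = present: zero marking, form stays goshu.
Attach evidentiality hearsay -gi → goshugi.
Attach voice reflexive -i → goshugii.
Apply vowel deletion: goshugii → goshugi.

goshugi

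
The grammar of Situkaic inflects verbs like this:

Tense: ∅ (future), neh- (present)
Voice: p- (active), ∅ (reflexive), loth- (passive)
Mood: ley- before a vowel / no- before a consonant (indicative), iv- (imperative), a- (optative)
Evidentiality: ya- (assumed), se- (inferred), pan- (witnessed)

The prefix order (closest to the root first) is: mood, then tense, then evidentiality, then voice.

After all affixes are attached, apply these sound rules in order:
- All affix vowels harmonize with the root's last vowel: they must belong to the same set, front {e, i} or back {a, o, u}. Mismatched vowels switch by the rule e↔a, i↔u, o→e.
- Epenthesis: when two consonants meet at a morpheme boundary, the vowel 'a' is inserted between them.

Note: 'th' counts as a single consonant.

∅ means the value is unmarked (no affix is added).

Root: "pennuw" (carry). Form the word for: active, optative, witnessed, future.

Attach mood optative a- → apennuw.
tense = future: zero marking, form stays apennuw.
Attach evidentiality witnessed pan- → panapennuw.
Attach voice active p- → ppanapennuw.
Vowel harmony: no change.
Apply epenthesis: ppanapennuw → papanapennuw.

papanapennuw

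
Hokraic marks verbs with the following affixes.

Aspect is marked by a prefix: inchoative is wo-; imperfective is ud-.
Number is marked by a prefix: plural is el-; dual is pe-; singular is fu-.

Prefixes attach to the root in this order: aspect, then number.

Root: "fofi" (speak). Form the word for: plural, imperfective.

eludfofi

Attach aspect imperfective ud- → udfofi.
Attach number plural el- → eludfofi.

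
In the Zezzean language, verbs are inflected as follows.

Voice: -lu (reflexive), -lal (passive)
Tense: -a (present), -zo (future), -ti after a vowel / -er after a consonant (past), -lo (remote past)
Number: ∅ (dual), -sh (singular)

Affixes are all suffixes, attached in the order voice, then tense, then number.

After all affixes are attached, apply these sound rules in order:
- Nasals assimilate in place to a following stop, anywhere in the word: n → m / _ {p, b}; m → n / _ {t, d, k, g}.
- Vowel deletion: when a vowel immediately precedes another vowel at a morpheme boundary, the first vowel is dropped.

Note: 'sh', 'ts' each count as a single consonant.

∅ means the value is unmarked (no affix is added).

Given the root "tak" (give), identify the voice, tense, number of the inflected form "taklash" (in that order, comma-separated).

Segment: tak-lu-a-sh.
voice: -lu → reflexive.
tense: -a → present.
number: -sh → singular.

reflexive, present, singular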